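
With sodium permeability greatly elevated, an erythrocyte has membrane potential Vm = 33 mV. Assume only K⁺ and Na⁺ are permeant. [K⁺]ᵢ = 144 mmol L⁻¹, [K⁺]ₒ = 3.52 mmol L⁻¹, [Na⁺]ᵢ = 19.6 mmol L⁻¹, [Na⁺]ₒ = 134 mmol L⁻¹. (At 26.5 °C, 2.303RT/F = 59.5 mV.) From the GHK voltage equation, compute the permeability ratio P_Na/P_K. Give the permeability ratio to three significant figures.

8.05

Let α = P_Na/P_K. GHK: Vm = 59.5·log₁₀[(Kₒ + α·Naₒ)/(Kᵢ + α·Naᵢ)].
10^(Vm/59.5) = 10^(33.0/59.5) = 3.5861
So 3.5861·(Kᵢ + α·Naᵢ) = Kₒ + α·Naₒ → α = (3.5861·144.0 − 3.52) / (134.0 − 3.5861·19.6)
α = (516.4 − 3.52) / (134.0 − 70.29) = 512.9/63.71 = 8.05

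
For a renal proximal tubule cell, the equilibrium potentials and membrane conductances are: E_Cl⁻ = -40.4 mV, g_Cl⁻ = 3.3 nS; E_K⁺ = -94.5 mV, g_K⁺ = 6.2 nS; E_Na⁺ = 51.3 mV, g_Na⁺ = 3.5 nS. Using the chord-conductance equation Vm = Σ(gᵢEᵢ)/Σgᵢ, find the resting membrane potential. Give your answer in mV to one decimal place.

Σ gᵢEᵢ = 3.3·(-40.4) + 6.2·(-94.5) + 3.5·(51.3) = -539.67
Σ gᵢ = 3.3 + 6.2 + 3.5 = 13
Vm = -539.67 / 13 = -41.51 mV

-41.5 mV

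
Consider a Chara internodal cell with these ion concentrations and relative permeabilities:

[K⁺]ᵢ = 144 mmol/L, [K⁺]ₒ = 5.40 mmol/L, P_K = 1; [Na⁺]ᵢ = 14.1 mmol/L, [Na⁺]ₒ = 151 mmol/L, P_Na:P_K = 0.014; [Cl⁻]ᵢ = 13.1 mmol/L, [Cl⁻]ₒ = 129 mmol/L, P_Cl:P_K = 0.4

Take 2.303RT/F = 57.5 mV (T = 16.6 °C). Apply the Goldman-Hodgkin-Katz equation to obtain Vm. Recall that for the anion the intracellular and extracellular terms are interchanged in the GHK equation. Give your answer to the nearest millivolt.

Vm = 57.5 · log₁₀[(Σ P·[cation]ₒ + Σ P·[anion]ᵢ) / (Σ P·[cation]ᵢ + Σ P·[anion]ₒ)]
Numerator = 1×5.40 + 0.014×151 + 0.4×13.1 = 12.75
Denominator = 1×144 + 0.014×14.1 + 0.4×129 = 195.8
Vm = 57.5 · log₁₀(0.065139) = 57.5 × (-1.1862) = -68.20 mV

-68 mV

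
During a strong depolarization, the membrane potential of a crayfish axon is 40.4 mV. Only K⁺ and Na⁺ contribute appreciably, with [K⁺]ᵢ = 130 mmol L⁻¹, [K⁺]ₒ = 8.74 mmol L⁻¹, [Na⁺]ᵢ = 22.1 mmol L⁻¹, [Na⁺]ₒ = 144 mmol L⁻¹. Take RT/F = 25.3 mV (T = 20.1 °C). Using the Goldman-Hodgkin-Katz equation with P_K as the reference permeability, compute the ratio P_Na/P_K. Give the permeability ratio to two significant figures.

Let α = P_Na/P_K. GHK: Vm = 25.3·ln[(Kₒ + α·Naₒ)/(Kᵢ + α·Naᵢ)].
e^(Vm/25.3) = e^(40.4/25.3) = 4.9374
So 4.9374·(Kᵢ + α·Naᵢ) = Kₒ + α·Naₒ → α = (4.9374·130.0 − 8.74) / (144.0 − 4.9374·22.1)
α = (641.9 − 8.74) / (144.0 − 109.1) = 633.1/34.88 = 18.15

18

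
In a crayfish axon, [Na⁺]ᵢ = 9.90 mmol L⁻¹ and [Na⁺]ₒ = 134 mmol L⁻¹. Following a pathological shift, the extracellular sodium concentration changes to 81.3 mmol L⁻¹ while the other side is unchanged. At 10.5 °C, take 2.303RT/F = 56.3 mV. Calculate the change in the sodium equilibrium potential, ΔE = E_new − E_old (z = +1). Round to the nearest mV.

-12 mV

E_old = (56.3/1)·log₁₀(134/9.90) = 63.70 mV
E_new = (56.3/1)·log₁₀(81.3/9.90) = 51.48 mV
ΔE = 51.48 − (63.70) = -12.22 mV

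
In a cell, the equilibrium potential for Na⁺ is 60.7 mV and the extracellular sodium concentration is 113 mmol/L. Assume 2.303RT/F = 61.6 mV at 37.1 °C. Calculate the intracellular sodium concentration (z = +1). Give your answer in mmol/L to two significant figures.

12 mmol/L

Nernst: E = (61.6/1) · log₁₀([out]/[in]), so log₁₀([out]/[in]) = 60.7 × 1 / 61.6 = 0.9854.
[out]/[in] = 10^(0.9854) = 9.669.
[in] = 113 / 9.669 = 11.69 mmol/L.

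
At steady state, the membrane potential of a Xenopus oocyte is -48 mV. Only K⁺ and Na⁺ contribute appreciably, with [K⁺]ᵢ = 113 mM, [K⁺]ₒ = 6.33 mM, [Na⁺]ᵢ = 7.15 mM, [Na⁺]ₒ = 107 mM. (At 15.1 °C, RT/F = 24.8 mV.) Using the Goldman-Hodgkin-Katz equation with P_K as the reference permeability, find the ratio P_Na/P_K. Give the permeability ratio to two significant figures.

Let α = P_Na/P_K. GHK: Vm = 24.8·ln[(Kₒ + α·Naₒ)/(Kᵢ + α·Naᵢ)].
e^(Vm/24.8) = e^(-48.0/24.8) = 0.14435
So 0.14435·(Kᵢ + α·Naᵢ) = Kₒ + α·Naₒ → α = (0.14435·113.0 − 6.33) / (107.0 − 0.14435·7.15)
α = (16.31 − 6.33) / (107.0 − 1.032) = 9.982/106 = 0.0942

0.094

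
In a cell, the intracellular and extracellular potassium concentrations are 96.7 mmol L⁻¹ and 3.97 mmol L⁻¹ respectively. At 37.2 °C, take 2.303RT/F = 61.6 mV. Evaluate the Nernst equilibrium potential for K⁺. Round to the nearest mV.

E = (61.6/z) · log₁₀([K⁺]_out/[K⁺]_in) with z = +1.
= (61.6/1) · log₁₀(3.97/96.7) = 61.60 · log₁₀(0.04105)
= 61.60 · (-1.3866) = -85.42 mV

-85 mV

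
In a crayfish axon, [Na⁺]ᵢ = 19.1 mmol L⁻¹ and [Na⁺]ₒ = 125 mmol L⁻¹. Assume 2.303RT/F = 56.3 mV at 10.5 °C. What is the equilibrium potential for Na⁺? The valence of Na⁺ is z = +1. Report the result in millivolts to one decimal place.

45.9 mV

E = (56.3/z) · log₁₀([Na⁺]_out/[Na⁺]_in) with z = +1.
= (56.3/1) · log₁₀(125/19.1) = 56.30 · log₁₀(6.545)
= 56.30 · (0.8159) = 45.93 mV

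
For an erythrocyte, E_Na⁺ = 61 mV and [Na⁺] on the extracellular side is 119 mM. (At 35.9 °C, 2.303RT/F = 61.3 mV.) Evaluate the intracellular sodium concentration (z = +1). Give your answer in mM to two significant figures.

Nernst: E = (61.3/1) · log₁₀([out]/[in]), so log₁₀([out]/[in]) = 61.0 × 1 / 61.3 = 0.9951.
[out]/[in] = 10^(0.9951) = 9.888.
[in] = 119 / 9.888 = 12.03 mM.

12 mM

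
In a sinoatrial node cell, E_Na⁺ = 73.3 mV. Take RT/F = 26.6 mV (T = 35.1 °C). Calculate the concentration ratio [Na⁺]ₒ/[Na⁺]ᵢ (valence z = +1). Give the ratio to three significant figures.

15.7

ln([out]/[in]) = E·z/(26.6) = 73.3 × 1 / 26.6 = 2.7556
[out]/[in] = e^(2.7556) = 15.73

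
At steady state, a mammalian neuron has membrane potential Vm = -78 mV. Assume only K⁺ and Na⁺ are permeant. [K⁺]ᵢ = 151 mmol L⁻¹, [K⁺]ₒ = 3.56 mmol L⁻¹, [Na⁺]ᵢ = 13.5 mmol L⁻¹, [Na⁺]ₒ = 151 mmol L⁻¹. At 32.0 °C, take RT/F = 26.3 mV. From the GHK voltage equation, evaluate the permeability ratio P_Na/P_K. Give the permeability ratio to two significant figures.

Let α = P_Na/P_K. GHK: Vm = 26.3·ln[(Kₒ + α·Naₒ)/(Kᵢ + α·Naᵢ)].
e^(Vm/26.3) = e^(-78.0/26.3) = 0.05152
So 0.05152·(Kᵢ + α·Naᵢ) = Kₒ + α·Naₒ → α = (0.05152·151.0 − 3.56) / (151.0 − 0.05152·13.5)
α = (7.78 − 3.56) / (151.0 − 0.6955) = 4.22/150.3 = 0.02807

0.028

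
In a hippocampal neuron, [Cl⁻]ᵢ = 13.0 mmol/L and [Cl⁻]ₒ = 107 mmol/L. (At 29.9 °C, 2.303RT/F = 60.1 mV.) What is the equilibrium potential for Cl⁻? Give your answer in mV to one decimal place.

E = (60.1/z) · log₁₀([Cl⁻]_out/[Cl⁻]_in) with z = -1.
For an anion, dividing by z = -1 reverses the sign.
= (60.1/-1) · log₁₀(107/13.0) = -60.10 · log₁₀(8.231)
= -60.10 · (0.9154) = -55.02 mV

-55.0 mV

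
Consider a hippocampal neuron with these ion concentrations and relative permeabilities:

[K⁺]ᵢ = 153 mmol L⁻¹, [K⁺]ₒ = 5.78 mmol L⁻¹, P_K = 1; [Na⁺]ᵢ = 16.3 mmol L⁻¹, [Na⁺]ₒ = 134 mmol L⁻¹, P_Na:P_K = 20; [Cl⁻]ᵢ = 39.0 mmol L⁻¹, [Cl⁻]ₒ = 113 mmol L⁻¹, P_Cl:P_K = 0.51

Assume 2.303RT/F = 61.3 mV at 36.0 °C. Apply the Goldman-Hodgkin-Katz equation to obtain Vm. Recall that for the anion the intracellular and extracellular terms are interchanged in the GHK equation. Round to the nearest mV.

43 mV

Vm = 61.3 · log₁₀[(Σ P·[cation]ₒ + Σ P·[anion]ᵢ) / (Σ P·[cation]ᵢ + Σ P·[anion]ₒ)]
Numerator = 1×5.78 + 20×134 + 0.51×39.0 = 2706
Denominator = 1×153 + 20×16.3 + 0.51×113 = 536.6
Vm = 61.3 · log₁₀(5.042) = 61.3 × (0.7026) = 43.07 mV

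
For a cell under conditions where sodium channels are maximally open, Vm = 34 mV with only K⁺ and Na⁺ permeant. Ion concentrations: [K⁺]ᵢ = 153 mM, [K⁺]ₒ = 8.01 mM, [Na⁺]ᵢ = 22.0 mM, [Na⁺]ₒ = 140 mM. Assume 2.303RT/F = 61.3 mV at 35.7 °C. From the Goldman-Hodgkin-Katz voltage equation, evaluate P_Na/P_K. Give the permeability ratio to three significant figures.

8.85

Let α = P_Na/P_K. GHK: Vm = 61.3·log₁₀[(Kₒ + α·Naₒ)/(Kᵢ + α·Naᵢ)].
10^(Vm/61.3) = 10^(34.0/61.3) = 3.5863
So 3.5863·(Kᵢ + α·Naᵢ) = Kₒ + α·Naₒ → α = (3.5863·153.0 − 8.01) / (140.0 − 3.5863·22.0)
α = (548.7 − 8.01) / (140.0 − 78.9) = 540.7/61.1 = 8.849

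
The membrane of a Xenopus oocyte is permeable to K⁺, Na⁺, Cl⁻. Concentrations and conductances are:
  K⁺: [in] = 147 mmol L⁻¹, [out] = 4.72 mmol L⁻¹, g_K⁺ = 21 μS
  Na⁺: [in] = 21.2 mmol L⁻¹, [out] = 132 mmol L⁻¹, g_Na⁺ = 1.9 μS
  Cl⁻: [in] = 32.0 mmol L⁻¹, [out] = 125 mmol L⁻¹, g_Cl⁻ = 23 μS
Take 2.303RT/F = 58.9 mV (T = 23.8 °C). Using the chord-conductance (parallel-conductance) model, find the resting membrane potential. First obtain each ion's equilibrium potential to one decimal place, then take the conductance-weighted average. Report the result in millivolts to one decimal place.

-55.8 mV

E_K⁺ = (58.9/1)·log₁₀(4.72/147) = -88.0 mV
E_Na⁺ = (58.9/1)·log₁₀(132/21.2) = 46.8 mV
E_Cl⁻ = (58.9/-1)·log₁₀(125/32.0) = -34.9 mV
Vm = (Σ gᵢEᵢ)/(Σ gᵢ) = (21·-88.0 + 1.9·46.8 + 23·-34.9) / (21 + 1.9 + 23)
= -2561.78 / 45.9 = -55.81 mV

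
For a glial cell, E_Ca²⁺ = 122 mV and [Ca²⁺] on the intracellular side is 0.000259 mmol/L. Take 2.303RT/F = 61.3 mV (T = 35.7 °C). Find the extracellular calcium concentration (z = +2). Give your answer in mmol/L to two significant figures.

2.5 mmol/L

Nernst: E = (61.3/2) · log₁₀([out]/[in]), so log₁₀([out]/[in]) = 122.0 × 2 / 61.3 = 3.9804.
[out]/[in] = 10^(3.9804) = 9559.
[out] = 9559 × 0.000259 = 2.476 mmol/L.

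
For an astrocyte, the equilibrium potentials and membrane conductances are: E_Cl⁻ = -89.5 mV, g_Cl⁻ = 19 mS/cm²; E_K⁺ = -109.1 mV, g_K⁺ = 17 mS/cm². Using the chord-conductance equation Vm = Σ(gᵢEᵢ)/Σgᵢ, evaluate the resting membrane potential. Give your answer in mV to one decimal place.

-98.8 mV

Σ gᵢEᵢ = 19·(-89.5) + 17·(-109.1) = -3555.20
Σ gᵢ = 19 + 17 = 36
Vm = -3555.20 / 36 = -98.76 mV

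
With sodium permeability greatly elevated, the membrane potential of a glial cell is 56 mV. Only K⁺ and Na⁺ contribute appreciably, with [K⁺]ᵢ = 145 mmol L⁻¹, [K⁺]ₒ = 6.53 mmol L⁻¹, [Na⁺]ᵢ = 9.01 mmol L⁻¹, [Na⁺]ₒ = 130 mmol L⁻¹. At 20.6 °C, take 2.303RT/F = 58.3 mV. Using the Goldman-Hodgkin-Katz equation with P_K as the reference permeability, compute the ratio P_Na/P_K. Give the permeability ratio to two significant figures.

Let α = P_Na/P_K. GHK: Vm = 58.3·log₁₀[(Kₒ + α·Naₒ)/(Kᵢ + α·Naᵢ)].
10^(Vm/58.3) = 10^(56.0/58.3) = 9.1316
So 9.1316·(Kᵢ + α·Naᵢ) = Kₒ + α·Naₒ → α = (9.1316·145.0 − 6.53) / (130.0 − 9.1316·9.01)
α = (1324 − 6.53) / (130.0 − 82.28) = 1318/47.72 = 27.61

28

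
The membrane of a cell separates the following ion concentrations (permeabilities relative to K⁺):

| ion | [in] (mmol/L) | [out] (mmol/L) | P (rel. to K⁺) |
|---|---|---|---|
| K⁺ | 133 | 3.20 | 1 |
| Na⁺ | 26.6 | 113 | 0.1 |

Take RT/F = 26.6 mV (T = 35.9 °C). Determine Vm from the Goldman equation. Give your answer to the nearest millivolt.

Vm = 26.6 · ln[(Σ P·[cation]ₒ + Σ P·[anion]ᵢ) / (Σ P·[cation]ᵢ + Σ P·[anion]ₒ)]
Numerator = 1×3.20 + 0.1×113 = 14.5
Denominator = 1×133 + 0.1×26.6 = 135.7
Vm = 26.6 · ln(0.10688) = 26.6 × (-2.2360) = -59.48 mV

-59 mV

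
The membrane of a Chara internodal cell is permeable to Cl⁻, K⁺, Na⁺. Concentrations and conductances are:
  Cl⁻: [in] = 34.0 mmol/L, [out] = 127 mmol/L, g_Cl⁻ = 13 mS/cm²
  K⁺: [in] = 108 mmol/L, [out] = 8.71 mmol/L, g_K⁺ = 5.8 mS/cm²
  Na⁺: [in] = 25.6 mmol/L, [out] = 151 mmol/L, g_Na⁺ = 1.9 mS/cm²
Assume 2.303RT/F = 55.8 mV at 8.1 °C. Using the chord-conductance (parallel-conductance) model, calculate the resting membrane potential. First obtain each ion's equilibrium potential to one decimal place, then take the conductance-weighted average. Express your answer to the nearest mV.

E_Cl⁻ = (55.8/-1)·log₁₀(127/34.0) = -31.9 mV
E_K⁺ = (55.8/1)·log₁₀(8.71/108) = -61.0 mV
E_Na⁺ = (55.8/1)·log₁₀(151/25.6) = 43.0 mV
Vm = (Σ gᵢEᵢ)/(Σ gᵢ) = (13·-31.9 + 5.8·-61.0 + 1.9·43.0) / (13 + 5.8 + 1.9)
= -686.80 / 20.7 = -33.18 mV

-33 mV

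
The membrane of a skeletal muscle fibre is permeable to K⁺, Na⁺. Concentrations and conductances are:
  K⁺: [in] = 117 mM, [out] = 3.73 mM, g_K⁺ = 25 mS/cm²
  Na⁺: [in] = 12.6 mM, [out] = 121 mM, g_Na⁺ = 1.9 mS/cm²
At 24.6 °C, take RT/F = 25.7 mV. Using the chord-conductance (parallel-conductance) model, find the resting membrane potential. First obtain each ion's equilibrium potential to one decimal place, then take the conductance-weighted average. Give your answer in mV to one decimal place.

E_K⁺ = (25.7/1)·ln(3.73/117) = -88.6 mV
E_Na⁺ = (25.7/1)·ln(121/12.6) = 58.1 mV
Vm = (Σ gᵢEᵢ)/(Σ gᵢ) = (25·-88.6 + 1.9·58.1) / (25 + 1.9)
= -2104.61 / 26.9 = -78.24 mV

-78.2 mV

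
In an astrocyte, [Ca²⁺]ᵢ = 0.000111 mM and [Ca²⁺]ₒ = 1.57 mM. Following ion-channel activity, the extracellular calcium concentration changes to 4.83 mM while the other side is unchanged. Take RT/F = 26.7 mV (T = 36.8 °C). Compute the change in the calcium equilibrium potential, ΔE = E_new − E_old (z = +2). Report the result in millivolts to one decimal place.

E_old = (26.7/2)·ln(1.57/0.000111) = 127.59 mV
E_new = (26.7/2)·ln(4.83/0.000111) = 142.59 mV
ΔE = 142.59 − (127.59) = 15.00 mV

15.0 mV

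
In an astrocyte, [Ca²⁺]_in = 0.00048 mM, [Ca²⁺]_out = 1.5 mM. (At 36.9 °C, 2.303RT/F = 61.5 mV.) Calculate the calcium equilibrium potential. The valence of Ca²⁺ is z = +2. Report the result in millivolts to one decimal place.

E = (61.5/z) · log₁₀([Ca²⁺]_out/[Ca²⁺]_in) with z = +2.
= (61.5/2) · log₁₀(1.5/0.00048) = 30.75 · log₁₀(3125)
= 30.75 · (3.4949) = 107.47 mV

107.5 mV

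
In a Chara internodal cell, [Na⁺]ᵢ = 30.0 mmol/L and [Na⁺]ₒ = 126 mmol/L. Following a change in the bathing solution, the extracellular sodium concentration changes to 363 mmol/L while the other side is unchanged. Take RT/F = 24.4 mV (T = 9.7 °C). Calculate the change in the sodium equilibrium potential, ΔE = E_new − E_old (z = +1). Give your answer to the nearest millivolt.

26 mV

E_old = (24.4/1)·ln(126/30.0) = 35.02 mV
E_new = (24.4/1)·ln(363/30.0) = 60.83 mV
ΔE = 60.83 − (35.02) = 25.82 mV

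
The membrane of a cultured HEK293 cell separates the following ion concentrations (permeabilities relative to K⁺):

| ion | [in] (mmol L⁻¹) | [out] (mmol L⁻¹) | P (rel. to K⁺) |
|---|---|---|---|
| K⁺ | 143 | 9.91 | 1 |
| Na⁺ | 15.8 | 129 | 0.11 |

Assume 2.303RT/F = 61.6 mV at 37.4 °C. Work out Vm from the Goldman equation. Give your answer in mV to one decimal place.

Vm = 61.6 · log₁₀[(Σ P·[cation]ₒ + Σ P·[anion]ᵢ) / (Σ P·[cation]ᵢ + Σ P·[anion]ₒ)]
Numerator = 1×9.91 + 0.11×129 = 24.1
Denominator = 1×143 + 0.11×15.8 = 144.7
Vm = 61.6 · log₁₀(0.16651) = 61.6 × (-0.7786) = -47.96 mV

-48.0 mV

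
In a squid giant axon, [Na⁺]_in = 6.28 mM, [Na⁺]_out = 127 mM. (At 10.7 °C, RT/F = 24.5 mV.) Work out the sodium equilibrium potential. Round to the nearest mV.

74 mV

E = (24.5/z) · ln([Na⁺]_out/[Na⁺]_in) with z = +1.
= (24.5/1) · ln(127/6.28) = 24.50 · ln(20.22)
= 24.50 · (3.0068) = 73.67 mV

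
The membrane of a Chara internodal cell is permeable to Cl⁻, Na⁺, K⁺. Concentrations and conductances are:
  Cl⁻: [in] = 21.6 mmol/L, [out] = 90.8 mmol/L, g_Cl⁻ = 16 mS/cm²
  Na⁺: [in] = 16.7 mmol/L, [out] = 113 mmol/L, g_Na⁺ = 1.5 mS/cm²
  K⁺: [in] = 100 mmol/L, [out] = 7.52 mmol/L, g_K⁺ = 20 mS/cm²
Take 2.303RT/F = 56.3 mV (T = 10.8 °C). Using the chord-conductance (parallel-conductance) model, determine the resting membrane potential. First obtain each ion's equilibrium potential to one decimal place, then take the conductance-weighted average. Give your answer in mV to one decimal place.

E_Cl⁻ = (56.3/-1)·log₁₀(90.8/21.6) = -35.1 mV
E_Na⁺ = (56.3/1)·log₁₀(113/16.7) = 46.7 mV
E_K⁺ = (56.3/1)·log₁₀(7.52/100) = -63.3 mV
Vm = (Σ gᵢEᵢ)/(Σ gᵢ) = (16·-35.1 + 1.5·46.7 + 20·-63.3) / (16 + 1.5 + 20)
= -1757.55 / 37.5 = -46.87 mV

-46.9 mV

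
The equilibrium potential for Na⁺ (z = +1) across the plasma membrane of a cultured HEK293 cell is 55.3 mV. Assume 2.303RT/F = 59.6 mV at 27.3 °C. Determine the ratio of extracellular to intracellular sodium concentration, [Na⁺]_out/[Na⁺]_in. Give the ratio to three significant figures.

8.47

log₁₀([out]/[in]) = E·z/(59.6) = 55.3 × 1 / 59.6 = 0.9279
[out]/[in] = 10^(0.9279) = 8.469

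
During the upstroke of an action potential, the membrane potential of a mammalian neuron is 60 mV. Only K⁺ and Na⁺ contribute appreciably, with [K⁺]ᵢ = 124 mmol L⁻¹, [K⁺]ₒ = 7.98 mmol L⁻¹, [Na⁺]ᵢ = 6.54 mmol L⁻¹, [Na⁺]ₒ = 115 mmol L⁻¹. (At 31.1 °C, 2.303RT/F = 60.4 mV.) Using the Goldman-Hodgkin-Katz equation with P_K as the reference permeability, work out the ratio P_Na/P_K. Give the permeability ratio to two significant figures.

24

Let α = P_Na/P_K. GHK: Vm = 60.4·log₁₀[(Kₒ + α·Naₒ)/(Kᵢ + α·Naᵢ)].
10^(Vm/60.4) = 10^(60.0/60.4) = 9.8487
So 9.8487·(Kᵢ + α·Naᵢ) = Kₒ + α·Naₒ → α = (9.8487·124.0 − 7.98) / (115.0 − 9.8487·6.54)
α = (1221 − 7.98) / (115.0 − 64.41) = 1213/50.59 = 23.98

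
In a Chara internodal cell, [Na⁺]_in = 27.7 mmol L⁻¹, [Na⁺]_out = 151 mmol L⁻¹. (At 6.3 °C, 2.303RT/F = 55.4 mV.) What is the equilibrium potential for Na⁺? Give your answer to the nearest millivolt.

E = (55.4/z) · log₁₀([Na⁺]_out/[Na⁺]_in) with z = +1.
= (55.4/1) · log₁₀(151/27.7) = 55.40 · log₁₀(5.451)
= 55.40 · (0.7365) = 40.80 mV

41 mV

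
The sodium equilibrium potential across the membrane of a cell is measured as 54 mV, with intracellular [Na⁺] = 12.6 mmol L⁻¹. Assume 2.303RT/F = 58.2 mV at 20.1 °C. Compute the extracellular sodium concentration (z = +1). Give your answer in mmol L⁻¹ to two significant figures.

110 mmol L⁻¹

Nernst: E = (58.2/1) · log₁₀([out]/[in]), so log₁₀([out]/[in]) = 54.0 × 1 / 58.2 = 0.9278.
[out]/[in] = 10^(0.9278) = 8.469.
[out] = 8.469 × 12.6 = 106.7 mmol L⁻¹.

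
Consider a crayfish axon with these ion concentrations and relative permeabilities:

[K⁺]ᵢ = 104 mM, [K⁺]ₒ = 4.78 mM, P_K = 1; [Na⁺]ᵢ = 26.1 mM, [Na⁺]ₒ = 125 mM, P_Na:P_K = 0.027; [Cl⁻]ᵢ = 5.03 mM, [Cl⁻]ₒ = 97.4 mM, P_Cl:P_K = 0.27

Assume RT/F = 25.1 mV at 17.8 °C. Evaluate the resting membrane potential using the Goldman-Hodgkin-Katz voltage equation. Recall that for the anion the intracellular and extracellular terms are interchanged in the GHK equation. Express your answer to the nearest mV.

-66 mV

Vm = 25.1 · ln[(Σ P·[cation]ₒ + Σ P·[anion]ᵢ) / (Σ P·[cation]ᵢ + Σ P·[anion]ₒ)]
Numerator = 1×4.78 + 0.027×125 + 0.27×5.03 = 9.513
Denominator = 1×104 + 0.027×26.1 + 0.27×97.4 = 131
Vm = 25.1 · ln(0.072618) = 25.1 × (-2.6225) = -65.83 mV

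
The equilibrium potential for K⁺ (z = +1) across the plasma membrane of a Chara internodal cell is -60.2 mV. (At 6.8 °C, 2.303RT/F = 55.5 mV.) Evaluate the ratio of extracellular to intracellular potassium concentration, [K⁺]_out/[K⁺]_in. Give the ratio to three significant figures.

0.0823

log₁₀([out]/[in]) = E·z/(55.5) = -60.2 × 1 / 55.5 = -1.0847
[out]/[in] = 10^(-1.0847) = 0.08228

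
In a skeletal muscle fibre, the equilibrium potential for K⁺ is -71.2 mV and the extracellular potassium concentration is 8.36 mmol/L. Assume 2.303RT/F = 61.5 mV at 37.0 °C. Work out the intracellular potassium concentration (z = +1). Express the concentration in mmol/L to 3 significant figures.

Nernst: E = (61.5/1) · log₁₀([out]/[in]), so log₁₀([out]/[in]) = -71.2 × 1 / 61.5 = -1.1577.
[out]/[in] = 10^(-1.1577) = 0.06955.
[in] = 8.36 / 0.06955 = 120.2 mmol/L.

120 mmol/L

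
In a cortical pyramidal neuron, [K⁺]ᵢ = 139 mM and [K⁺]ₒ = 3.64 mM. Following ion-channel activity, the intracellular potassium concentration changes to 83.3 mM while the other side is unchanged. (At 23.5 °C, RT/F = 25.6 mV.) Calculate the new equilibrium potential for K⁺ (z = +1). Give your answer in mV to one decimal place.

After the shift: [K⁺]_out = 3.64, [K⁺]_in = 83.3 mM.
E_new = (25.6/1)·ln(3.64/83.3) = 25.60 · (-3.1305) = -80.14 mV

-80.1 mV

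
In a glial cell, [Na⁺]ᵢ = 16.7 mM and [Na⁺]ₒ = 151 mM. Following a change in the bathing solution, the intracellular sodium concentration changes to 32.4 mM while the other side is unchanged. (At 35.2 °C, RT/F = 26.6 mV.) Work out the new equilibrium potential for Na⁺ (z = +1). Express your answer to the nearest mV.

41 mV

After the shift: [Na⁺]_out = 151, [Na⁺]_in = 32.4 mM.
E_new = (26.6/1)·ln(151/32.4) = 26.60 · (1.5391) = 40.94 mV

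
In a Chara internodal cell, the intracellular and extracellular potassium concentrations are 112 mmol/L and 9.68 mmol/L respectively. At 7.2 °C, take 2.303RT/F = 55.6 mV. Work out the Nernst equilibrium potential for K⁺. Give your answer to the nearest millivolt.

E = (55.6/z) · log₁₀([K⁺]_out/[K⁺]_in) with z = +1.
= (55.6/1) · log₁₀(9.68/112) = 55.60 · log₁₀(0.08643)
= 55.60 · (-1.0633) = -59.12 mV

-59 mV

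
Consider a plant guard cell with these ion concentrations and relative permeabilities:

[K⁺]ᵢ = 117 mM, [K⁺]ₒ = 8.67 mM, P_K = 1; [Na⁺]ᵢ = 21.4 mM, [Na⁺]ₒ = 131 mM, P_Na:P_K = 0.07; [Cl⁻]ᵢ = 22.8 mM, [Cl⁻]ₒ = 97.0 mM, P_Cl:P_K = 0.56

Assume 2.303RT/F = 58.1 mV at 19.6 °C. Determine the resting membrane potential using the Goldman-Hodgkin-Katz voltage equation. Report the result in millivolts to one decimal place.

Vm = 58.1 · log₁₀[(Σ P·[cation]ₒ + Σ P·[anion]ᵢ) / (Σ P·[cation]ᵢ + Σ P·[anion]ₒ)]
Numerator = 1×8.67 + 0.07×131 + 0.56×22.8 = 30.61
Denominator = 1×117 + 0.07×21.4 + 0.56×97.0 = 172.8
Vm = 58.1 · log₁₀(0.17711) = 58.1 × (-0.7518) = -43.68 mV

-43.7 mV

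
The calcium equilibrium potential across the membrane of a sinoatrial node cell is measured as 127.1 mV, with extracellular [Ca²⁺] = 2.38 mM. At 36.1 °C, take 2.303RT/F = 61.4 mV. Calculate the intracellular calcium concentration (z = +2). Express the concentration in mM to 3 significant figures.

Nernst: E = (61.4/2) · log₁₀([out]/[in]), so log₁₀([out]/[in]) = 127.1 × 2 / 61.4 = 4.1401.
[out]/[in] = 10^(4.1401) = 1.381e+04.
[in] = 2.38 / 1.381e+04 = 0.0001724 mM.

0.000172 mM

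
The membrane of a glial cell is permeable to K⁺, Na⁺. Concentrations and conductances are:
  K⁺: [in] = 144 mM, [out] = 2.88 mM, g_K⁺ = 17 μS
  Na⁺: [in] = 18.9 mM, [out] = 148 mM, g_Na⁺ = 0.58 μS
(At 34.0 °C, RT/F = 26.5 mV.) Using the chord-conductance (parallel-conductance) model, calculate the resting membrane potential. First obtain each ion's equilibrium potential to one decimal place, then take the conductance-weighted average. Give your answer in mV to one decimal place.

E_K⁺ = (26.5/1)·ln(2.88/144) = -103.7 mV
E_Na⁺ = (26.5/1)·ln(148/18.9) = 54.5 mV
Vm = (Σ gᵢEᵢ)/(Σ gᵢ) = (17·-103.7 + 0.58·54.5) / (17 + 0.58)
= -1731.29 / 17.58 = -98.48 mV

-98.5 mV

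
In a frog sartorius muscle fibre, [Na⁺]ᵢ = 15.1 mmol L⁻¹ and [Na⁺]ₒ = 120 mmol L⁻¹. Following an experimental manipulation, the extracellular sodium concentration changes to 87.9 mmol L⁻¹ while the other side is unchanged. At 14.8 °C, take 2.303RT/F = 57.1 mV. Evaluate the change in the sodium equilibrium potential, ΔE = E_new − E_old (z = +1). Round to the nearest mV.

-8 mV

E_old = (57.1/1)·log₁₀(120/15.1) = 51.40 mV
E_new = (57.1/1)·log₁₀(87.9/15.1) = 43.68 mV
ΔE = 43.68 − (51.40) = -7.72 mV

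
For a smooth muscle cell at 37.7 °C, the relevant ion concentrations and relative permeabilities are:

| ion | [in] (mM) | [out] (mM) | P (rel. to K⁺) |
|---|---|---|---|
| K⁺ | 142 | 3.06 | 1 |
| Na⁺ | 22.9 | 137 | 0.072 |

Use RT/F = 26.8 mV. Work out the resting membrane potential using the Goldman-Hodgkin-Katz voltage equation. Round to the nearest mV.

Vm = 26.8 · ln[(Σ P·[cation]ₒ + Σ P·[anion]ᵢ) / (Σ P·[cation]ᵢ + Σ P·[anion]ₒ)]
Numerator = 1×3.06 + 0.072×137 = 12.92
Denominator = 1×142 + 0.072×22.9 = 143.6
Vm = 26.8 · ln(0.089969) = 26.8 × (-2.4083) = -64.54 mV

-65 mV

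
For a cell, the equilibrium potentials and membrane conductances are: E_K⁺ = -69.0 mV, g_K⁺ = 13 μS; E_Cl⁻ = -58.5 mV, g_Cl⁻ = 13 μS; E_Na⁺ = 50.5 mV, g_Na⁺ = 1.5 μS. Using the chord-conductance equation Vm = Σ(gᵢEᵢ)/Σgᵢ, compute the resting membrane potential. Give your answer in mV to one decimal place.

-57.5 mV

Σ gᵢEᵢ = 13·(-69.0) + 13·(-58.5) + 1.5·(50.5) = -1581.75
Σ gᵢ = 13 + 13 + 1.5 = 27.5
Vm = -1581.75 / 27.5 = -57.52 mV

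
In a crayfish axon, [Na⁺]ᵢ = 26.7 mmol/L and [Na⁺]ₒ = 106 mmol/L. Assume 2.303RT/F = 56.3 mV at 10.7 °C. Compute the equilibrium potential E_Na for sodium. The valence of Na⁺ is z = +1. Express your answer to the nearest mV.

E = (56.3/z) · log₁₀([Na⁺]_out/[Na⁺]_in) with z = +1.
= (56.3/1) · log₁₀(106/26.7) = 56.30 · log₁₀(3.97)
= 56.30 · (0.5988) = 33.71 mV

34 mV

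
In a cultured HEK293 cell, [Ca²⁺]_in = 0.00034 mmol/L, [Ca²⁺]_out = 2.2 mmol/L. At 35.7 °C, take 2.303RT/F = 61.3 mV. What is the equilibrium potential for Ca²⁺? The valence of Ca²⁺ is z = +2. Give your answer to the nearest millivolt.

117 mV

E = (61.3/z) · log₁₀([Ca²⁺]_out/[Ca²⁺]_in) with z = +2.
= (61.3/2) · log₁₀(2.2/0.00034) = 30.65 · log₁₀(6471)
= 30.65 · (3.8109) = 116.81 mV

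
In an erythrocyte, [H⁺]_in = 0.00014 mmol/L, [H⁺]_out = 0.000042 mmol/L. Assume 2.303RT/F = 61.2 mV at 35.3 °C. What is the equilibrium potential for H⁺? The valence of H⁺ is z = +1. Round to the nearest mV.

E = (61.2/z) · log₁₀([H⁺]_out/[H⁺]_in) with z = +1.
= (61.2/1) · log₁₀(0.000042/0.00014) = 61.20 · log₁₀(0.3)
= 61.20 · (-0.5229) = -32.00 mV

-32 mV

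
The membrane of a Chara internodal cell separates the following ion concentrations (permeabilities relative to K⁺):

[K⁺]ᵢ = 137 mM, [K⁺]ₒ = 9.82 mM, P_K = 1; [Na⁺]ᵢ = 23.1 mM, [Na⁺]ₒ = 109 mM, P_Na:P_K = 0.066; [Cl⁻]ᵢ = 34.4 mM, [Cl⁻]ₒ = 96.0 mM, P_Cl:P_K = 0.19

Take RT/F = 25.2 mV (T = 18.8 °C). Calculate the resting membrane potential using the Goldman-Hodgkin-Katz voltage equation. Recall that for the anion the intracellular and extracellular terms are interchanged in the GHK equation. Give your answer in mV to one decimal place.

Vm = 25.2 · ln[(Σ P·[cation]ₒ + Σ P·[anion]ᵢ) / (Σ P·[cation]ᵢ + Σ P·[anion]ₒ)]
Numerator = 1×9.82 + 0.066×109 + 0.19×34.4 = 23.55
Denominator = 1×137 + 0.066×23.1 + 0.19×96.0 = 156.8
Vm = 25.2 · ln(0.15023) = 25.2 × (-1.8956) = -47.77 mV

-47.8 mV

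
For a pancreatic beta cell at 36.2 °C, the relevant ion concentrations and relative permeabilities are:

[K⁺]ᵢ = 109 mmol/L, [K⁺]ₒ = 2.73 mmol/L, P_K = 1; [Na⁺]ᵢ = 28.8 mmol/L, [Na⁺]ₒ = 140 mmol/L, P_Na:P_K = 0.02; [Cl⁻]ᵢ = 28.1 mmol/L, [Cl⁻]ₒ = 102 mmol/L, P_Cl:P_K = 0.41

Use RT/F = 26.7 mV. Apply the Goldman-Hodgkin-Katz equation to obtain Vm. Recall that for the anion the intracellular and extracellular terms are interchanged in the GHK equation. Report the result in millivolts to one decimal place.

Vm = 26.7 · ln[(Σ P·[cation]ₒ + Σ P·[anion]ᵢ) / (Σ P·[cation]ᵢ + Σ P·[anion]ₒ)]
Numerator = 1×2.73 + 0.02×140 + 0.41×28.1 = 17.05
Denominator = 1×109 + 0.02×28.8 + 0.41×102 = 151.4
Vm = 26.7 · ln(0.11263) = 26.7 × (-2.1837) = -58.30 mV

-58.3 mV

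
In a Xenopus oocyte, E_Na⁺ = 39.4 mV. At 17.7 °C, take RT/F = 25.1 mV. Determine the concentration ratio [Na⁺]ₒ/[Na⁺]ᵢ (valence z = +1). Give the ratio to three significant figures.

4.81

ln([out]/[in]) = E·z/(25.1) = 39.4 × 1 / 25.1 = 1.5697
[out]/[in] = e^(1.5697) = 4.805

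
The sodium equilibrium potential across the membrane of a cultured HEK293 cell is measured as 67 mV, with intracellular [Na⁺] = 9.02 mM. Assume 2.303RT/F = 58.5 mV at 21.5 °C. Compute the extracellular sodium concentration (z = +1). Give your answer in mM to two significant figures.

130 mM

Nernst: E = (58.5/1) · log₁₀([out]/[in]), so log₁₀([out]/[in]) = 67.0 × 1 / 58.5 = 1.1453.
[out]/[in] = 10^(1.1453) = 13.97.
[out] = 13.97 × 9.02 = 126 mM.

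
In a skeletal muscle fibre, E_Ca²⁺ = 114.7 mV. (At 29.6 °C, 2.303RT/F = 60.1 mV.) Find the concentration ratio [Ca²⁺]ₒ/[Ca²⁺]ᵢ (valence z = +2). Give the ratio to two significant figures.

log₁₀([out]/[in]) = E·z/(60.1) = 114.7 × 2 / 60.1 = 3.8170
[out]/[in] = 10^(3.8170) = 6561

6600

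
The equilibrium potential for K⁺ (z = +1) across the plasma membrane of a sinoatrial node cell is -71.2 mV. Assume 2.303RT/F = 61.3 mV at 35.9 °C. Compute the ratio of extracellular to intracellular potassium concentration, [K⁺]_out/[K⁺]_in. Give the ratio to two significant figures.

0.069

log₁₀([out]/[in]) = E·z/(61.3) = -71.2 × 1 / 61.3 = -1.1615
[out]/[in] = 10^(-1.1615) = 0.06894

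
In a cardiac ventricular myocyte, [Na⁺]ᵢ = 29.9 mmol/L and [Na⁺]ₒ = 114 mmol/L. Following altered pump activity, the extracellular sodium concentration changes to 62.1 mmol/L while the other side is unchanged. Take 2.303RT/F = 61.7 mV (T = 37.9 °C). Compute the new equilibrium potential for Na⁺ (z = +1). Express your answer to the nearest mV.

After the shift: [Na⁺]_out = 62.1, [Na⁺]_in = 29.9 mmol/L.
E_new = (61.7/1)·log₁₀(62.1/29.9) = 61.70 · (0.3174) = 19.58 mV

20 mV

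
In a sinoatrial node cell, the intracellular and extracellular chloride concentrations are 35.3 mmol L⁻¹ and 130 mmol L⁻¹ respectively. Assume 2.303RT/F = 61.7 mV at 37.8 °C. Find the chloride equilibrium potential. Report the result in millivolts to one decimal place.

E = (61.7/z) · log₁₀([Cl⁻]_out/[Cl⁻]_in) with z = -1.
For an anion, dividing by z = -1 reverses the sign.
= (61.7/-1) · log₁₀(130/35.3) = -61.70 · log₁₀(3.683)
= -61.70 · (0.5662) = -34.93 mV

-34.9 mV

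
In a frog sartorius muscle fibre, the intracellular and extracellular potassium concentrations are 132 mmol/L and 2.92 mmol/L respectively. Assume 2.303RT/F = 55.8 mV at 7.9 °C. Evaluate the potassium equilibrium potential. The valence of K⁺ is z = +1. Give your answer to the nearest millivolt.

E = (55.8/z) · log₁₀([K⁺]_out/[K⁺]_in) with z = +1.
= (55.8/1) · log₁₀(2.92/132) = 55.80 · log₁₀(0.02212)
= 55.80 · (-1.6552) = -92.36 mV

-92 mV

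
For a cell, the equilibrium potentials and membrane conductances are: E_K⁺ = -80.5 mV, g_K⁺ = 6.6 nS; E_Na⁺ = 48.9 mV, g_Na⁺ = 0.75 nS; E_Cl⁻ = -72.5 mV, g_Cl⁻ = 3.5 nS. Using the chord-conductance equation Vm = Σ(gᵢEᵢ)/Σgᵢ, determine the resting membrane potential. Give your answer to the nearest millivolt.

-69 mV

Σ gᵢEᵢ = 6.6·(-80.5) + 0.75·(48.9) + 3.5·(-72.5) = -748.38
Σ gᵢ = 6.6 + 0.75 + 3.5 = 10.85
Vm = -748.38 / 10.85 = -68.97 mV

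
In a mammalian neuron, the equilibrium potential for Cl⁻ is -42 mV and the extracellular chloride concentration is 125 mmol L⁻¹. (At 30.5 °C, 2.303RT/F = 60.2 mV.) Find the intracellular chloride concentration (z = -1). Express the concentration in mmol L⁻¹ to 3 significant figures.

Nernst: E = (60.2/-1) · log₁₀([out]/[in]), so log₁₀([out]/[in]) = -42.0 × -1 / 60.2 = 0.6977.
[out]/[in] = 10^(0.6977) = 4.985.
[in] = 125 / 4.985 = 25.07 mmol L⁻¹.

25.1 mmol L⁻¹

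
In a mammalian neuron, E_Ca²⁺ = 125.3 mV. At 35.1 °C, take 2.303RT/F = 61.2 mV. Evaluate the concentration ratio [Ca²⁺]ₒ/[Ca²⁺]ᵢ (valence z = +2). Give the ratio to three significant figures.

log₁₀([out]/[in]) = E·z/(61.2) = 125.3 × 2 / 61.2 = 4.0948
[out]/[in] = 10^(4.0948) = 1.244e+04

12400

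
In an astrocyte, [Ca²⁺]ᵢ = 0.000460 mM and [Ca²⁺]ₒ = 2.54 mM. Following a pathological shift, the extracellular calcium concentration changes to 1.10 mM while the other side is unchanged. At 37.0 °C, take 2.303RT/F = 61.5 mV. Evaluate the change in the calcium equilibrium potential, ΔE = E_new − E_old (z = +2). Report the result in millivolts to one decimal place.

E_old = (61.5/2)·log₁₀(2.54/0.000460) = 115.07 mV
E_new = (61.5/2)·log₁₀(1.10/0.000460) = 103.89 mV
ΔE = 103.89 − (115.07) = -11.18 mV

-11.2 mV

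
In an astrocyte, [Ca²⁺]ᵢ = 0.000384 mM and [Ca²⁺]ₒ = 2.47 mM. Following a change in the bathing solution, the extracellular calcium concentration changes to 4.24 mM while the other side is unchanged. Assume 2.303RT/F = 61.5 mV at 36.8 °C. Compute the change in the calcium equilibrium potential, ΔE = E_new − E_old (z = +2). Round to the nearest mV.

7 mV

E_old = (61.5/2)·log₁₀(2.47/0.000384) = 117.11 mV
E_new = (61.5/2)·log₁₀(4.24/0.000384) = 124.32 mV
ΔE = 124.32 − (117.11) = 7.22 mV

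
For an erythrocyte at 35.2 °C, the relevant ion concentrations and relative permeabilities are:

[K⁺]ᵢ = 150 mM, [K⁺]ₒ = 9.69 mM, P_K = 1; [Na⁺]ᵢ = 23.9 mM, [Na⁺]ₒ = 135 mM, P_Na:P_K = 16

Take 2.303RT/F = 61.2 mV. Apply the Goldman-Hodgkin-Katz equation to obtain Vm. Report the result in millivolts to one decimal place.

37.3 mV

Vm = 61.2 · log₁₀[(Σ P·[cation]ₒ + Σ P·[anion]ᵢ) / (Σ P·[cation]ᵢ + Σ P·[anion]ₒ)]
Numerator = 1×9.69 + 16×135 = 2170
Denominator = 1×150 + 16×23.9 = 532.4
Vm = 61.2 · log₁₀(4.0753) = 61.2 × (0.6102) = 37.34 mV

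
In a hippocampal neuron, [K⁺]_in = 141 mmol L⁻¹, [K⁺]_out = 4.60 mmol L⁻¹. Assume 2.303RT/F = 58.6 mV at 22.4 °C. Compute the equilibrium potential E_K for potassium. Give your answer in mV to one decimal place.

-87.1 mV

E = (58.6/z) · log₁₀([K⁺]_out/[K⁺]_in) with z = +1.
= (58.6/1) · log₁₀(4.60/141) = 58.60 · log₁₀(0.03262)
= 58.60 · (-1.4865) = -87.11 mV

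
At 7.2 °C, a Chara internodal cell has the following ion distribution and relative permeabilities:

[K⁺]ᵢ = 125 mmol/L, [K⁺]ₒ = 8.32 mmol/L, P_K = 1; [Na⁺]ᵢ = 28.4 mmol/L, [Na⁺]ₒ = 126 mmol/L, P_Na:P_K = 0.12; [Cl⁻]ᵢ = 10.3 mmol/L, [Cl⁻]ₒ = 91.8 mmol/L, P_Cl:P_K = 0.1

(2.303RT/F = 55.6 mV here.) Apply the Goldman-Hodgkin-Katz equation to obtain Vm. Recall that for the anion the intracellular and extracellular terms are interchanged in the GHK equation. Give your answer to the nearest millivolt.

Vm = 55.6 · log₁₀[(Σ P·[cation]ₒ + Σ P·[anion]ᵢ) / (Σ P·[cation]ᵢ + Σ P·[anion]ₒ)]
Numerator = 1×8.32 + 0.12×126 + 0.1×10.3 = 24.47
Denominator = 1×125 + 0.12×28.4 + 0.1×91.8 = 137.6
Vm = 55.6 · log₁₀(0.17785) = 55.6 × (-0.7499) = -41.70 mV

-42 mV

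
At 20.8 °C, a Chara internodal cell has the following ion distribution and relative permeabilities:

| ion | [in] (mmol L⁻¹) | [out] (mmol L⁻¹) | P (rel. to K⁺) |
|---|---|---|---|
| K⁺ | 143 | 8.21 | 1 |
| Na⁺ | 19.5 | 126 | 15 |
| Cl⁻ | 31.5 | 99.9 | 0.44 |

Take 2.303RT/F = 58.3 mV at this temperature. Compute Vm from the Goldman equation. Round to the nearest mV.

Vm = 58.3 · log₁₀[(Σ P·[cation]ₒ + Σ P·[anion]ᵢ) / (Σ P·[cation]ᵢ + Σ P·[anion]ₒ)]
Numerator = 1×8.21 + 15×126 + 0.44×31.5 = 1912
Denominator = 1×143 + 15×19.5 + 0.44×99.9 = 479.5
Vm = 58.3 · log₁₀(3.988) = 58.3 × (0.6008) = 35.02 mV

35 mV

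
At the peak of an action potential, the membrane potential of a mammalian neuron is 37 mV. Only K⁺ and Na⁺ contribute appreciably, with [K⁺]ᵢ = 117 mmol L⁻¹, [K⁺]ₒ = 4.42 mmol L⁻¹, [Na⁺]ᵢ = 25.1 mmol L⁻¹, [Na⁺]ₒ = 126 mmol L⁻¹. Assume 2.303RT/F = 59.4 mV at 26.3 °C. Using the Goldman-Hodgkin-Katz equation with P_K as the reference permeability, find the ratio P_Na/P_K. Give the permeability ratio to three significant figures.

23.5

Let α = P_Na/P_K. GHK: Vm = 59.4·log₁₀[(Kₒ + α·Naₒ)/(Kᵢ + α·Naᵢ)].
10^(Vm/59.4) = 10^(37.0/59.4) = 4.1966
So 4.1966·(Kᵢ + α·Naᵢ) = Kₒ + α·Naₒ → α = (4.1966·117.0 − 4.42) / (126.0 − 4.1966·25.1)
α = (491 − 4.42) / (126.0 − 105.3) = 486.6/20.67 = 23.55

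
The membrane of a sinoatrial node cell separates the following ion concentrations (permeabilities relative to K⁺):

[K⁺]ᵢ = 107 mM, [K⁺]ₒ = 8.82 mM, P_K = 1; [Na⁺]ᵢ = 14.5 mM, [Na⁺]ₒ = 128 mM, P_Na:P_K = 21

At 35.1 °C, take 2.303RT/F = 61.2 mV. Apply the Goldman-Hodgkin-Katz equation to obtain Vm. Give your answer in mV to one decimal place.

50.0 mV

Vm = 61.2 · log₁₀[(Σ P·[cation]ₒ + Σ P·[anion]ᵢ) / (Σ P·[cation]ᵢ + Σ P·[anion]ₒ)]
Numerator = 1×8.82 + 21×128 = 2697
Denominator = 1×107 + 21×14.5 = 411.5
Vm = 61.2 · log₁₀(6.5536) = 61.2 × (0.8165) = 49.97 mV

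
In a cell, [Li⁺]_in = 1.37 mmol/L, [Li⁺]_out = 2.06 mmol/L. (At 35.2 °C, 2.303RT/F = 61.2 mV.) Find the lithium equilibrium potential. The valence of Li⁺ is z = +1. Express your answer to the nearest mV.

E = (61.2/z) · log₁₀([Li⁺]_out/[Li⁺]_in) with z = +1.
= (61.2/1) · log₁₀(2.06/1.37) = 61.20 · log₁₀(1.504)
= 61.20 · (0.1771) = 10.84 mV

11 mV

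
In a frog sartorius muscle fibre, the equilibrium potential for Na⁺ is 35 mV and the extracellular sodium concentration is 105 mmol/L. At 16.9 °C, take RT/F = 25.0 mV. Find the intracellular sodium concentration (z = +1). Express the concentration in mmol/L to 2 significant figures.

Nernst: E = (25.0/1) · ln([out]/[in]), so ln([out]/[in]) = 35.0 × 1 / 25.0 = 1.4000.
[out]/[in] = e^(1.4000) = 4.055.
[in] = 105 / 4.055 = 25.89 mmol/L.

26 mmol/L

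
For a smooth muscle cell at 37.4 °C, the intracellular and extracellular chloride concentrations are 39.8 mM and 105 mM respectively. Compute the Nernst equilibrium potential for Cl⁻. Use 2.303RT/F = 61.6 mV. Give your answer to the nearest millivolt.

E = (61.6/z) · log₁₀([Cl⁻]_out/[Cl⁻]_in) with z = -1.
For an anion, dividing by z = -1 reverses the sign.
= (61.6/-1) · log₁₀(105/39.8) = -61.60 · log₁₀(2.638)
= -61.60 · (0.4213) = -25.95 mV

-26 mV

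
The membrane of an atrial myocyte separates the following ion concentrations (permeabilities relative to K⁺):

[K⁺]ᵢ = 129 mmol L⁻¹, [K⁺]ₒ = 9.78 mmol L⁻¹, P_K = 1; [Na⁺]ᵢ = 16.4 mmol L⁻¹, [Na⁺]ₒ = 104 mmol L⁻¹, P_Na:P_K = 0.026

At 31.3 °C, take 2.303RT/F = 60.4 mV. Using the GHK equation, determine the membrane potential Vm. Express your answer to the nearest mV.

-61 mV

Vm = 60.4 · log₁₀[(Σ P·[cation]ₒ + Σ P·[anion]ᵢ) / (Σ P·[cation]ᵢ + Σ P·[anion]ₒ)]
Numerator = 1×9.78 + 0.026×104 = 12.48
Denominator = 1×129 + 0.026×16.4 = 129.4
Vm = 60.4 · log₁₀(0.096456) = 60.4 × (-1.0157) = -61.35 mV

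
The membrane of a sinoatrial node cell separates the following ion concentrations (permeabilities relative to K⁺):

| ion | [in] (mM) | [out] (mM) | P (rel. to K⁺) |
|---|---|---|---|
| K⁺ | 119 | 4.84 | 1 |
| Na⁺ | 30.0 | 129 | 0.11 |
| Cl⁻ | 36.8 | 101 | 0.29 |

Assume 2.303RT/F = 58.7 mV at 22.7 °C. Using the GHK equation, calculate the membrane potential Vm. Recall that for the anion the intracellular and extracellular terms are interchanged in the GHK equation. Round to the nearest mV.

Vm = 58.7 · log₁₀[(Σ P·[cation]ₒ + Σ P·[anion]ᵢ) / (Σ P·[cation]ᵢ + Σ P·[anion]ₒ)]
Numerator = 1×4.84 + 0.11×129 + 0.29×36.8 = 29.7
Denominator = 1×119 + 0.11×30.0 + 0.29×101 = 151.6
Vm = 58.7 · log₁₀(0.19594) = 58.7 × (-0.7079) = -41.55 mV

-42 mV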